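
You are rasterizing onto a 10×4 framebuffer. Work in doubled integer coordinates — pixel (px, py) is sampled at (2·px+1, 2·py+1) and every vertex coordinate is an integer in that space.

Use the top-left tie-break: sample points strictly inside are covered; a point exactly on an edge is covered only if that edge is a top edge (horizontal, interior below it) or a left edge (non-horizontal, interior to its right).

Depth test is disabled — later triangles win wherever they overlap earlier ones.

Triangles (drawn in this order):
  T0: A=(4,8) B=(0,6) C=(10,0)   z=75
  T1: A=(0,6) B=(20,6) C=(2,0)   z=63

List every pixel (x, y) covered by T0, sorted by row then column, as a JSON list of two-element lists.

T0:
  2·area = 44
  edge (4, 8)→(0, 6): d=(-4,-2) top-left  bias=+0
  edge (0, 6)→(10, 0): d=(10,-6) top-left  bias=+0
  edge (10, 0)→(4, 8): d=(-6,8) right/bottom  bias=-1
    (4,0)@(9, 1): e=[38,4,2] → X
    (5,0)@(11, 1): e=[42,16,-14] → .
    (2,1)@(5, 3): e=[22,0,22] → X  [on edge]
    (3,1)@(7, 3): e=[26,12,6] → X
    (4,1)@(9, 3): e=[30,24,-10] → .
    (1,2)@(3, 5): e=[10,8,26] → X
    (3,2)@(7, 5): e=[18,32,-6] → .
    (1,3)@(3, 7): e=[2,28,14] → X
    (2,3)@(5, 7): e=[6,40,-2] → .
  covered (6 px):
    . . . . X . . . . .
    . . X X . . . . . .
    . X X . . . . . . .
    . X . . . . . . . .
T1:
  2·area = 120  (B↔C swapped to make it positive)
  edge (0, 6)→(2, 0): d=(2,-6) top-left  bias=+0
  edge (2, 0)→(20, 6): d=(18,6) right/bottom  bias=-1
  edge (20, 6)→(0, 6): d=(-20,0) right/bottom  bias=-1
    (1,0)@(3, 1): e=[8,12,100] → X
    (2,0)@(5, 1): e=[20,0,100] → .  [on edge]
    (0,1)@(1, 3): e=[0,60,60] → X  [on edge]
    (2,1)@(5, 3): e=[24,36,60] → X
    (3,1)@(7, 3): e=[36,24,60] → X
    (4,1)@(9, 3): e=[48,12,60] → X
    (5,1)@(11, 3): e=[60,0,60] → .  [on edge]
    (0,2)@(1, 5): e=[4,96,20] → X
    (5,2)@(11, 5): e=[64,36,20] → X
    (6,2)@(13, 5): e=[76,24,20] → X
    (7,2)@(15, 5): e=[88,12,20] → X
    (8,2)@(17, 5): e=[100,0,20] → .  [on edge]
  covered (14 px):
    . X . . . . . . . .
    X X X X X . . . . .
    X X X X X X X X . .
    . . . . . . . . . .

Final: [[4,0],[2,1],[3,1],[1,2],[2,2],[1,3]]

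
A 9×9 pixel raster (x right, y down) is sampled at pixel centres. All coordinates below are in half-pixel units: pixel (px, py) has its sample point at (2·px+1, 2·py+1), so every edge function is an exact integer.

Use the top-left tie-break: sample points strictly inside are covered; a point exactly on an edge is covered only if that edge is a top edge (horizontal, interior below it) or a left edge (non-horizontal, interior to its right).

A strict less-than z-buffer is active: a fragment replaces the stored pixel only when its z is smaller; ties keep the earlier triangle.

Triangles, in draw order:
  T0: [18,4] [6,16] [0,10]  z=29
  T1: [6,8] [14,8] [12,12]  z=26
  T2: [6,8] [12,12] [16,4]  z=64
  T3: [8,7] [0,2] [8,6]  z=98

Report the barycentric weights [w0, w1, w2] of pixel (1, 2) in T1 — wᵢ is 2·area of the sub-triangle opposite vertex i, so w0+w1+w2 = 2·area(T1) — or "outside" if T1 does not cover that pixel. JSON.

T0:
  2·area = 144
  edge (18, 4)→(6, 16): d=(-12,12) right/bottom  bias=-1
  edge (6, 16)→(0, 10): d=(-6,-6) top-left  bias=+0
  edge (0, 10)→(18, 4): d=(18,-6) top-left  bias=+0
    (7,2)@(15, 5): e=[24,120,0] → X  [on edge]
    (8,2)@(17, 5): e=[0,132,12] → .  [on edge]
    (4,3)@(9, 7): e=[72,72,0] → X  [on edge]
    (5,3)@(11, 7): e=[48,84,12] → X
    (6,3)@(13, 7): e=[24,96,24] → X
    (7,3)@(15, 7): e=[0,108,36] → .  [on edge]
    (1,4)@(3, 9): e=[120,24,0] → X  [on edge]
    (2,4)@(5, 9): e=[96,36,12] → X
    (3,4)@(7, 9): e=[72,48,24] → X
    (6,4)@(13, 9): e=[0,84,60] → .  [on edge]
    (0,5)@(1, 11): e=[120,0,24] → X  [on edge]
    (5,5)@(11, 11): e=[0,60,84] → .  [on edge]
    (1,6)@(3, 13): e=[72,0,72] → X  [on edge]
    (4,6)@(9, 13): e=[0,36,108] → .  [on edge]
    (2,7)@(5, 15): e=[24,0,120] → X  [on edge]
    (3,7)@(7, 15): e=[0,12,132] → .  [on edge]
    (2,8)@(5, 17): e=[0,-12,156] → .  [on edge]
    (3,8)@(7, 17): e=[-24,0,168] → .  [on edge]
  covered (18 px):
    . . . . . . . . .
    . . . . . . . . .
    . . . . . . . X .
    . . . . X X X . .
    . X X X X X . . .
    X X X X X . . . .
    . X X X . . . . .
    . . X . . . . . .
    . . . . . . . . .
T1:
  2·area = 32
  edge (6, 8)→(14, 8): d=(8,0) top-left  bias=+0
  edge (14, 8)→(12, 12): d=(-2,4) right/bottom  bias=-1
  edge (12, 12)→(6, 8): d=(-6,-4) top-left  bias=+0
    (4,4)@(9, 9): e=[8,18,6] → X
    (5,4)@(11, 9): e=[8,10,14] → X
    (6,4)@(13, 9): e=[8,2,22] → X
    (7,4)@(15, 9): e=[8,-6,30] → .
    (4,5)@(9, 11): e=[24,14,-6] → .
    (5,5)@(11, 11): e=[24,6,2] → X
    (6,5)@(13, 11): e=[24,-2,10] → .
    (5,6)@(11, 13): e=[40,2,-10] → .
  covered (4 px):
    . . . . . . . . .
    . . . . . . . . .
    . . . . . . . . .
    . . . . . . . . .
    . . . . X X X . .
    . . . . . X . . .
    . . . . . . . . .
    . . . . . . . . .
    . . . . . . . . .
T2:
  2·area = 64  (B↔C swapped to make it positive)
  edge (6, 8)→(16, 4): d=(10,-4) top-left  bias=+0
  edge (16, 4)→(12, 12): d=(-4,8) right/bottom  bias=-1
  edge (12, 12)→(6, 8): d=(-6,-4) top-left  bias=+0
    (7,2)@(15, 5): e=[6,4,54] → X
    (8,2)@(17, 5): e=[14,-12,62] → .
    (4,3)@(9, 7): e=[2,44,18] → X
    (5,3)@(11, 7): e=[10,28,26] → X
    (6,3)@(13, 7): e=[18,12,34] → X
    (7,3)@(15, 7): e=[26,-4,42] → .
    (4,4)@(9, 9): e=[22,36,6] → X
    (7,4)@(15, 9): e=[46,-12,30] → .
    (4,5)@(9, 11): e=[42,28,-6] → .
    (5,5)@(11, 11): e=[50,12,2] → X
    (6,5)@(13, 11): e=[58,-4,10] → .
    (5,6)@(11, 13): e=[70,4,-10] → .
  covered (8 px):
    . . . . . . . . .
    . . . . . . . . .
    . . . . . . . X .
    . . . . X X X . .
    . . . . X X X . .
    . . . . . X . . .
    . . . . . . . . .
    . . . . . . . . .
    . . . . . . . . .
T3:
  2·area = 8
  edge (8, 7)→(0, 2): d=(-8,-5) top-left  bias=+0
  edge (0, 2)→(8, 6): d=(8,4) right/bottom  bias=-1
  edge (8, 6)→(8, 7): d=(0,1) right/bottom  bias=-1
    (2,2)@(5, 5): e=[1,4,3] → X
    (3,2)@(7, 5): e=[11,-4,1] → .
    (2,3)@(5, 7): e=[-15,20,3] → .
  covered (1 px):
    . . . . . . . . .
    . . . . . . . . .
    . . X . . . . . .
    . . . . . . . . .
    . . . . . . . . .
    . . . . . . . . .
    . . . . . . . . .
    . . . . . . . . .
    . . . . . . . . .

Answer: "outside"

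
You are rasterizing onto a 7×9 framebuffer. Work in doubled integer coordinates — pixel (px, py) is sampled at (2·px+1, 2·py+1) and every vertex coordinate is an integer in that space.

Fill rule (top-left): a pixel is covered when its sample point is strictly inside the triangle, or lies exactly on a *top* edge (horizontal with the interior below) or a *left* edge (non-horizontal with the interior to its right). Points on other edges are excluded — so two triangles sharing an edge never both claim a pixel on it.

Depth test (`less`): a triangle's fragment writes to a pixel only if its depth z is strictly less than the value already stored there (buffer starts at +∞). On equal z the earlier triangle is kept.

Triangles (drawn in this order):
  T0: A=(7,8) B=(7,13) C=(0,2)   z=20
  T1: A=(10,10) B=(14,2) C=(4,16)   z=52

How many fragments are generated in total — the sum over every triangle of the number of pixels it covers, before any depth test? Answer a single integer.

T0:
  2·area = 35
  edge (7, 8)→(7, 13): d=(0,5) right/bottom  bias=-1
  edge (7, 13)→(0, 2): d=(-7,-11) top-left  bias=+0
  edge (0, 2)→(7, 8): d=(7,6) right/bottom  bias=-1
    (3,0)@(7, 1): e=[0,84,-49] → ·  [on edge]
    (0,1)@(1, 3): e=[30,4,1] → █
    (1,1)@(3, 3): e=[20,26,-11] → ·
    (3,1)@(7, 3): e=[0,70,-35] → ·  [on edge]
    (0,2)@(1, 5): e=[30,-10,15] → ·
    (1,2)@(3, 5): e=[20,12,3] → █
    (2,2)@(5, 5): e=[10,34,-9] → ·
    (3,2)@(7, 5): e=[0,56,-21] → ·  [on edge]
    (1,3)@(3, 7): e=[20,-2,17] → ·
    (2,3)@(5, 7): e=[10,20,5] → █
    (3,3)@(7, 7): e=[0,42,-7] → ·  [on edge]
    (2,4)@(5, 9): e=[10,6,19] → █
    (3,4)@(7, 9): e=[0,28,7] → ·  [on edge]
    (3,5)@(7, 11): e=[0,14,21] → ·  [on edge]
    (3,6)@(7, 13): e=[0,0,35] → ·  [on edge]
    (3,7)@(7, 15): e=[0,-14,49] → ·  [on edge]
    (3,8)@(7, 17): e=[0,-28,63] → ·  [on edge]
  covered (4 px):
    · · · · · · ·
    █ · · · · · ·
    · █ · · · · ·
    · · █ · · · ·
    · · █ · · · ·
    · · · · · · ·
    · · · · · · ·
    · · · · · · ·
    · · · · · · ·
T1:
  2·area = 24  (B↔C swapped to make it positive)
  edge (10, 10)→(4, 16): d=(-6,6) right/bottom  bias=-1
  edge (4, 16)→(14, 2): d=(10,-14) top-left  bias=+0
  edge (14, 2)→(10, 10): d=(-4,8) right/bottom  bias=-1
    (5,3)@(11, 7): e=[12,8,4] → █
    (6,3)@(13, 7): e=[0,36,-12] → ·  [on edge]
    (4,4)@(9, 9): e=[12,0,12] → █  [on edge]
    (5,4)@(11, 9): e=[0,28,-4] → ·  [on edge]
    (4,5)@(9, 11): e=[0,20,4] → ·  [on edge]
    (3,6)@(7, 13): e=[0,12,12] → ·  [on edge]
    (2,7)@(5, 15): e=[0,4,20] → ·  [on edge]
    (1,8)@(3, 17): e=[0,-4,28] → ·  [on edge]
  covered (2 px):
    · · · · · · ·
    · · · · · · ·
    · · · · · · ·
    · · · · · █ ·
    · · · · █ · ·
    · · · · · · ·
    · · · · · · ·
    · · · · · · ·
    · · · · · · ·

Answer: 6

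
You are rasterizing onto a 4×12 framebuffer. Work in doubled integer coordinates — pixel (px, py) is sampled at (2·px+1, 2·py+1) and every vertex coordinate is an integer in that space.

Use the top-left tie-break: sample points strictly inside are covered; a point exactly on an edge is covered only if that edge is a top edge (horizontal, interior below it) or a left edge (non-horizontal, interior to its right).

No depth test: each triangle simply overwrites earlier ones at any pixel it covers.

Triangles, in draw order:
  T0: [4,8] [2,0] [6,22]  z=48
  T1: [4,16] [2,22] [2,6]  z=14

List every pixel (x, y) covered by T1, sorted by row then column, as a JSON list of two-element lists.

T0:
  2·area = 12  (B↔C swapped to make it positive)
  edge (4, 8)→(6, 22): d=(2,14) right/bottom  bias=-1
  edge (6, 22)→(2, 0): d=(-4,-22) top-left  bias=+0
  edge (2, 0)→(4, 8): d=(2,8) right/bottom  bias=-1
    (1,0)@(3, 1): e=[0,18,-6] → .  [on edge]
    (1,2)@(3, 5): e=[8,2,2] → X
    (2,2)@(5, 5): e=[-20,46,-14] → .
    (1,3)@(3, 7): e=[12,-6,6] → .
    (2,7)@(5, 15): e=[0,6,6] → .  [on edge]
  covered (1 px):
    . . . .
    . . . .
    . X . .
    . . . .
    . . . .
    . . . .
    . . . .
    . . . .
    . . . .
    . . . .
    . . . .
    . . . .
T1:
  2·area = 32
  edge (4, 16)→(2, 22): d=(-2,6) right/bottom  bias=-1
  edge (2, 22)→(2, 6): d=(0,-16) top-left  bias=+0
  edge (2, 6)→(4, 16): d=(2,10) right/bottom  bias=-1
    (0,0)@(1, 1): e=[48,-16,0] → .  [on edge]
    (3,3)@(7, 7): e=[0,80,-48] → .  [on edge]
    (1,5)@(3, 11): e=[16,16,0] → .  [on edge]
    (1,6)@(3, 13): e=[12,16,4] → X
    (2,6)@(5, 13): e=[0,48,-16] → .  [on edge]
    (1,7)@(3, 15): e=[8,16,8] → X
    (2,7)@(5, 15): e=[-4,48,-12] → .
    (1,8)@(3, 17): e=[4,16,12] → X
    (2,8)@(5, 17): e=[-8,48,-8] → .
    (1,9)@(3, 19): e=[0,16,16] → .  [on edge]
    (2,10)@(5, 21): e=[-16,48,0] → .  [on edge]
  covered (3 px):
    . . . .
    . . . .
    . . . .
    . . . .
    . . . .
    . . . .
    . X . .
    . X . .
    . X . .
    . . . .
    . . . .
    . . . .

Result: [[1,6],[1,7],[1,8]]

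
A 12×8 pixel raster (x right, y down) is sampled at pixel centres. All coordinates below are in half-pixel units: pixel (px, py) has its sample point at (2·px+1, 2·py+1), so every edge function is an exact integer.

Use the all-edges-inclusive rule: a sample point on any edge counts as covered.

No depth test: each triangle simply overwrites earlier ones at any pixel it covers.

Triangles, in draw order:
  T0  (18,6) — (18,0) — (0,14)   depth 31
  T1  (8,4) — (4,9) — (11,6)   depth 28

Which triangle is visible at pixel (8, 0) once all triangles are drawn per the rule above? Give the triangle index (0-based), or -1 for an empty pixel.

T0:
  2·area = 108  (B↔C swapped to make it positive)
  edge (18, 6)→(0, 14): d=(-18,8) inclusive
  edge (0, 14)→(18, 0): d=(18,-14) inclusive
  edge (18, 0)→(18, 6): d=(0,6) inclusive
    (8,0)@(17, 1): e=[98,4,6] → █
    (9,0)@(19, 1): e=[82,32,-6] → ·
    (7,1)@(15, 3): e=[78,12,18] → █
    (9,1)@(19, 3): e=[46,68,-6] → ·
    (6,2)@(13, 5): e=[58,20,30] → █
    (9,2)@(19, 5): e=[10,104,-6] → ·
    (4,3)@(9, 7): e=[54,0,54] → █  [on edge]
    (5,3)@(11, 7): e=[38,28,42] → █
    (8,3)@(17, 7): e=[-10,112,6] → ·
    (3,4)@(7, 9): e=[34,8,66] → █
    (6,4)@(13, 9): e=[-14,92,30] → ·
    (7,4)@(15, 9): e=[-30,120,18] → ·
  covered (14 px):
    · · · · · · · · █ · · ·
    · · · · · · · █ █ · · ·
    · · · · · · █ █ █ · · ·
    · · · · █ █ █ █ · · · ·
    · · · █ █ █ · · · · · ·
    · · █ · · · · · · · · ·
    · · · · · · · · · · · ·
    · · · · · · · · · · · ·
T1:
  2·area = 23  (B↔C swapped to make it positive)
  edge (8, 4)→(11, 6): d=(3,2) inclusive
  edge (11, 6)→(4, 9): d=(-7,3) inclusive
  edge (4, 9)→(8, 4): d=(4,-5) inclusive
    (4,2)@(9, 5): e=[1,13,9] → █
    (5,2)@(11, 5): e=[-3,7,19] → ·
    (3,3)@(7, 7): e=[11,5,7] → █
    (4,3)@(9, 7): e=[7,-1,17] → ·
    (3,4)@(7, 9): e=[17,-9,15] → ·
  covered (2 px):
    · · · · · · · · · · · ·
    · · · · · · · · · · · ·
    · · · · █ · · · · · · ·
    · · · █ · · · · · · · ·
    · · · · · · · · · · · ·
    · · · · · · · · · · · ·
    · · · · · · · · · · · ·
    · · · · · · · · · · · ·

Z-buffer (winner per pixel, '.' = empty):
  . . . . . . . . 0 . . .
  . . . . . . . 0 0 . . .
  . . . . 1 . 0 0 0 . . .
  . . . 1 0 0 0 0 . . . .
  . . . 0 0 0 . . . . . .
  . . 0 . . . . . . . . .
  . . . . . . . . . . . .
  . . . . . . . . . . . .

Answer: 0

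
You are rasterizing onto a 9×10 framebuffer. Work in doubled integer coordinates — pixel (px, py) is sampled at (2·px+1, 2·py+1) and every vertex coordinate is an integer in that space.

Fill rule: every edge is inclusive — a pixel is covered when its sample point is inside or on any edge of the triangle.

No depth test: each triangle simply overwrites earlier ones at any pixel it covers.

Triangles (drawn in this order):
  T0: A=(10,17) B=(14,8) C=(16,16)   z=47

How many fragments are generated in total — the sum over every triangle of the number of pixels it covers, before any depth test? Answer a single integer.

T0:
  2·area = 50
  edge (10, 17)→(14, 8): d=(4,-9) inclusive
  edge (14, 8)→(16, 16): d=(2,8) inclusive
  edge (16, 16)→(10, 17): d=(-6,1) inclusive
    (6,5)@(13, 11): e=[3,14,33] → █
    (7,5)@(15, 11): e=[21,-2,31] → ·
    (6,6)@(13, 13): e=[11,18,21] → █
    (7,6)@(15, 13): e=[29,2,19] → █
    (8,6)@(17, 13): e=[47,-14,17] → ·
    (5,7)@(11, 15): e=[1,38,11] → █
    (8,7)@(17, 15): e=[55,-10,5] → ·
    (5,8)@(11, 17): e=[9,42,-1] → ·
    (6,8)@(13, 17): e=[27,26,-3] → ·
    (7,8)@(15, 17): e=[45,10,-5] → ·
  covered (6 px):
    · · · · · · · · ·
    · · · · · · · · ·
    · · · · · · · · ·
    · · · · · · · · ·
    · · · · · · · · ·
    · · · · · · █ · ·
    · · · · · · █ █ ·
    · · · · · █ █ █ ·
    · · · · · · · · ·
    · · · · · · · · ·

Answer: 6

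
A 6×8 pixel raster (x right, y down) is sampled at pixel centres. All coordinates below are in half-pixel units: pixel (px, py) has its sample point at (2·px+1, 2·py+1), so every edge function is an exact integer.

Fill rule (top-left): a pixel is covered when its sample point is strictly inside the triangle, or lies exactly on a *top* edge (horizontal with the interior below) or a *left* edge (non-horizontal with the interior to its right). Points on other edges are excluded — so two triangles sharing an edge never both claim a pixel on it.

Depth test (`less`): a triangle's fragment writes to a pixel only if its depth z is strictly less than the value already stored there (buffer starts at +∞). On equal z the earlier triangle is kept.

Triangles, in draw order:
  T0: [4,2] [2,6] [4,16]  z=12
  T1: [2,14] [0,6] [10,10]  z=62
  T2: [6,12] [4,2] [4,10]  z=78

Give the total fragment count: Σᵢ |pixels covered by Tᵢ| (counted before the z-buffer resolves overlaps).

T0:
  2·area = 28  (B↔C swapped to make it positive)
  edge (4, 2)→(4, 16): d=(0,14) right/bottom  bias=-1
  edge (4, 16)→(2, 6): d=(-2,-10) top-left  bias=+0
  edge (2, 6)→(4, 2): d=(2,-4) top-left  bias=+0
    (0,0)@(1, 1): e=[42,0,-14] → ·  [on edge]
    (1,2)@(3, 5): e=[14,12,2] → #
    (2,2)@(5, 5): e=[-14,32,10] → ·
    (1,3)@(3, 7): e=[14,8,6] → #
    (2,3)@(5, 7): e=[-14,28,14] → ·
    (1,4)@(3, 9): e=[14,4,10] → #
    (2,4)@(5, 9): e=[-14,24,18] → ·
    (1,5)@(3, 11): e=[14,0,14] → #  [on edge]
    (2,5)@(5, 11): e=[-14,20,22] → ·
    (1,6)@(3, 13): e=[14,-4,18] → ·
  covered (4 px):
    · · · · · ·
    · · · · · ·
    · # · · · ·
    · # · · · ·
    · # · · · ·
    · # · · · ·
    · · · · · ·
    · · · · · ·
T1:
  2·area = 72
  edge (2, 14)→(0, 6): d=(-2,-8) top-left  bias=+0
  edge (0, 6)→(10, 10): d=(10,4) right/bottom  bias=-1
  edge (10, 10)→(2, 14): d=(-8,4) right/bottom  bias=-1
    (0,3)@(1, 7): e=[6,6,60] → #
    (1,3)@(3, 7): e=[22,-2,52] → ·
    (0,4)@(1, 9): e=[2,26,44] → #
    (1,4)@(3, 9): e=[18,18,36] → #
    (2,4)@(5, 9): e=[34,10,28] → #
    (3,4)@(7, 9): e=[50,2,20] → #
    (4,4)@(9, 9): e=[66,-6,12] → ·
    (0,5)@(1, 11): e=[-2,46,28] → ·
    (1,5)@(3, 11): e=[14,38,20] → #
    (4,5)@(9, 11): e=[62,14,-4] → ·
    (1,6)@(3, 13): e=[10,58,4] → #
    (2,6)@(5, 13): e=[26,50,-4] → ·
  covered (9 px):
    · · · · · ·
    · · · · · ·
    · · · · · ·
    # · · · · ·
    # # # # · ·
    · # # # · ·
    · # · · · ·
    · · · · · ·
T2:
  2·area = 16  (B↔C swapped to make it positive)
  edge (6, 12)→(4, 10): d=(-2,-2) top-left  bias=+0
  edge (4, 10)→(4, 2): d=(0,-8) top-left  bias=+0
  edge (4, 2)→(6, 12): d=(2,10) right/bottom  bias=-1
    (0,3)@(1, 7): e=[0,-24,40] → ·  [on edge]
    (2,3)@(5, 7): e=[8,8,0] → ·  [on edge]
    (1,4)@(3, 9): e=[0,-8,24] → ·  [on edge]
    (2,4)@(5, 9): e=[4,8,4] → #
    (3,4)@(7, 9): e=[8,24,-16] → ·
    (2,5)@(5, 11): e=[0,8,8] → #  [on edge]
    (3,5)@(7, 11): e=[4,24,-12] → ·
    (2,6)@(5, 13): e=[-4,8,12] → ·
    (3,6)@(7, 13): e=[0,24,-8] → ·  [on edge]
    (4,7)@(9, 15): e=[0,40,-24] → ·  [on edge]
  covered (2 px):
    · · · · · ·
    · · · · · ·
    · · · · · ·
    · · · · · ·
    · · # · · ·
    · · # · · ·
    · · · · · ·
    · · · · · ·

Answer: 15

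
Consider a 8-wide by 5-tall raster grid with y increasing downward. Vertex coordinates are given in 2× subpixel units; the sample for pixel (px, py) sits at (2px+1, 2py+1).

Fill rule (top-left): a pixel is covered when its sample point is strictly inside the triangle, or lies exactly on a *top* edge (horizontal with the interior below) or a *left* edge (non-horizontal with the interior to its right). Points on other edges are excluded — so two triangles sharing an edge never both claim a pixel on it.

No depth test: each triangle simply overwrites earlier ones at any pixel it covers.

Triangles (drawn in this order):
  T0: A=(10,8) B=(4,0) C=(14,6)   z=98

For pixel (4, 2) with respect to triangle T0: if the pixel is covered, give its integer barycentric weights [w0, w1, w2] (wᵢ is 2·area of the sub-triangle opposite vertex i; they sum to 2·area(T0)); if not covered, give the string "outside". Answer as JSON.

T0:
  2·area = 44
  edge (10, 8)→(4, 0): d=(-6,-8) top-left  bias=+0
  edge (4, 0)→(14, 6): d=(10,6) right/bottom  bias=-1
  edge (14, 6)→(10, 8): d=(-4,2) right/bottom  bias=-1
    (2,0)@(5, 1): e=[2,4,38] → █
    (3,0)@(7, 1): e=[18,-8,34] → ·
    (2,1)@(5, 3): e=[-10,24,30] → ·
    (3,1)@(7, 3): e=[6,12,26] → █
    (4,1)@(9, 3): e=[22,0,22] → ·  [on edge]
    (3,2)@(7, 5): e=[-6,32,18] → ·
    (4,2)@(9, 5): e=[10,20,14] → █
    (5,2)@(11, 5): e=[26,8,10] → █
    (6,2)@(13, 5): e=[42,-4,6] → ·
    (4,3)@(9, 7): e=[-2,40,6] → ·
    (5,3)@(11, 7): e=[14,28,2] → █
    (6,3)@(13, 7): e=[30,16,-2] → ·
  covered (5 px):
    · · █ · · · · ·
    · · · █ · · · ·
    · · · · █ █ · ·
    · · · · · █ · ·
    · · · · · · · ·

Final: [20,14,10]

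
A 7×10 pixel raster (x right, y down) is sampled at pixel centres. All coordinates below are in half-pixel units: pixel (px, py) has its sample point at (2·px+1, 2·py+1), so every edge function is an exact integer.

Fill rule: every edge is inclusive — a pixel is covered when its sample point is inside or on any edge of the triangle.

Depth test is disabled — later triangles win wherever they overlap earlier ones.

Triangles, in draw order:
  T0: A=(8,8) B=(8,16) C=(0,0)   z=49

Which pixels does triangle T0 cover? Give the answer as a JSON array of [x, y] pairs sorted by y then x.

T0:
  2·area = 64
  edge (8, 8)→(8, 16): d=(0,8) inclusive
  edge (8, 16)→(0, 0): d=(-8,-16) inclusive
  edge (0, 0)→(8, 8): d=(8,8) inclusive
    (0,0)@(1, 1): e=[56,8,0] → #  [on edge]
    (1,0)@(3, 1): e=[40,40,-16] → ·
    (0,1)@(1, 3): e=[56,-8,16] → ·
    (1,1)@(3, 3): e=[40,24,0] → #  [on edge]
    (2,1)@(5, 3): e=[24,56,-16] → ·
    (1,2)@(3, 5): e=[40,8,16] → #
    (2,2)@(5, 5): e=[24,40,0] → #  [on edge]
    (3,2)@(7, 5): e=[8,72,-16] → ·
    (1,3)@(3, 7): e=[40,-8,32] → ·
    (2,3)@(5, 7): e=[24,24,16] → #
    (3,3)@(7, 7): e=[8,56,0] → #  [on edge]
    (4,3)@(9, 7): e=[-8,88,-16] → ·
    (4,4)@(9, 9): e=[-8,72,0] → ·  [on edge]
    (5,5)@(11, 11): e=[-24,88,0] → ·  [on edge]
    (6,6)@(13, 13): e=[-40,104,0] → ·  [on edge]
  covered (10 px):
    # · · · · · ·
    · # · · · · ·
    · # # · · · ·
    · · # # · · ·
    · · # # · · ·
    · · · # · · ·
    · · · # · · ·
    · · · · · · ·
    · · · · · · ·
    · · · · · · ·

Final: [[0,0],[1,1],[1,2],[2,2],[2,3],[3,3],[2,4],[3,4],[3,5],[3,6]]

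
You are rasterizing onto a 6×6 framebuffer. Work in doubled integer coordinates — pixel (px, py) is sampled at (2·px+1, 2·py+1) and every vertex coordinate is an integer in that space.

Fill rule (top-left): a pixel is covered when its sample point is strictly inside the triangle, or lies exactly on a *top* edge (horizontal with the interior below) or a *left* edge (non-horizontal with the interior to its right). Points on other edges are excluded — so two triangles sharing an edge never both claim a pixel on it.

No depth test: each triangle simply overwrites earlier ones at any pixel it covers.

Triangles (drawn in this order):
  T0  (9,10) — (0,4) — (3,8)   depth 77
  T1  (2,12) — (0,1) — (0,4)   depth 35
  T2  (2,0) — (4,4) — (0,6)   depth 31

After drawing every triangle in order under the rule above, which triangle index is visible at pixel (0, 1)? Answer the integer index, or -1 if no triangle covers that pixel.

T0:
  2·area = 18  (B↔C swapped to make it positive)
  edge (9, 10)→(3, 8): d=(-6,-2) top-left  bias=+0
  edge (3, 8)→(0, 4): d=(-3,-4) top-left  bias=+0
  edge (0, 4)→(9, 10): d=(9,6) right/bottom  bias=-1
    (0,2)@(1, 5): e=[14,1,3] → #
    (1,2)@(3, 5): e=[18,9,-9] → ·
    (0,3)@(1, 7): e=[2,-5,21] → ·
    (1,3)@(3, 7): e=[6,3,9] → #
    (2,3)@(5, 7): e=[10,11,-3] → ·
    (1,4)@(3, 9): e=[-6,-3,27] → ·
    (3,4)@(7, 9): e=[2,13,3] → #
    (4,4)@(9, 9): e=[6,21,-9] → ·
    (3,5)@(7, 11): e=[-10,7,21] → ·
  covered (3 px):
    · · · · · ·
    · · · · · ·
    # · · · · ·
    · # · · · ·
    · · · # · ·
    · · · · · ·
T1:
  2·area = 6  (B↔C swapped to make it positive)
  edge (2, 12)→(0, 4): d=(-2,-8) top-left  bias=+0
  edge (0, 4)→(0, 1): d=(0,-3) top-left  bias=+0
  edge (0, 1)→(2, 12): d=(2,11) right/bottom  bias=-1
    (0,3)@(1, 7): e=[2,3,1] → #
    (1,3)@(3, 7): e=[18,9,-21] → ·
    (0,4)@(1, 9): e=[-2,3,5] → ·
  covered (1 px):
    · · · · · ·
    · · · · · ·
    · · · · · ·
    # · · · · ·
    · · · · · ·
    · · · · · ·
T2:
  2·area = 20
  edge (2, 0)→(4, 4): d=(2,4) right/bottom  bias=-1
  edge (4, 4)→(0, 6): d=(-4,2) right/bottom  bias=-1
  edge (0, 6)→(2, 0): d=(2,-6) top-left  bias=+0
    (0,1)@(1, 3): e=[10,10,0] → #  [on edge]
    (1,1)@(3, 3): e=[2,6,12] → #
    (2,1)@(5, 3): e=[-6,2,24] → ·
    (0,2)@(1, 5): e=[14,2,4] → #
    (1,2)@(3, 5): e=[6,-2,16] → ·
    (0,3)@(1, 7): e=[18,-6,8] → ·
  covered (3 px):
    · · · · · ·
    # # · · · ·
    # · · · · ·
    · · · · · ·
    · · · · · ·
    · · · · · ·

Z-buffer (winner per pixel, '.' = empty):
  . . . . . .
  2 2 . . . .
  2 . . . . .
  1 0 . . . .
  . . . 0 . .
  . . . . . .

Answer: 2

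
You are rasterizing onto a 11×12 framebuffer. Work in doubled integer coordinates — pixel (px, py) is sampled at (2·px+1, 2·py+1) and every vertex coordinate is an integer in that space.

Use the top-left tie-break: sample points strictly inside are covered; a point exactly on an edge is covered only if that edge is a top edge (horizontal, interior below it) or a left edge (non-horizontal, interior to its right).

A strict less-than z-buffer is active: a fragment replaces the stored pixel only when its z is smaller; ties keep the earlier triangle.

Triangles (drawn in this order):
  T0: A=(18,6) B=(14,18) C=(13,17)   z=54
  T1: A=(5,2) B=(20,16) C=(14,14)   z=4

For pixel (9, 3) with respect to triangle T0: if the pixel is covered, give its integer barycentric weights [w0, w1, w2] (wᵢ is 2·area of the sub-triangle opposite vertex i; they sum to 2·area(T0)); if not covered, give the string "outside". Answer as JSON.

T0:
  2·area = 16
  edge (18, 6)→(14, 18): d=(-4,12) right/bottom  bias=-1
  edge (14, 18)→(13, 17): d=(-1,-1) top-left  bias=+0
  edge (13, 17)→(18, 6): d=(5,-11) top-left  bias=+0
    (9,1)@(19, 3): e=[0,20,-4] → ·  [on edge]
    (0,2)@(1, 5): e=[208,0,-192] → ·  [on edge]
    (1,3)@(3, 7): e=[176,0,-160] → ·  [on edge]
    (2,4)@(5, 9): e=[144,0,-128] → ·  [on edge]
    (8,4)@(17, 9): e=[0,12,4] → ·  [on edge]
    (3,5)@(7, 11): e=[112,0,-96] → ·  [on edge]
    (4,6)@(9, 13): e=[80,0,-64] → ·  [on edge]
    (7,6)@(15, 13): e=[8,6,2] → █
    (8,6)@(17, 13): e=[-16,8,24] → ·
    (5,7)@(11, 15): e=[48,0,-32] → ·  [on edge]
    (7,7)@(15, 15): e=[0,4,12] → ·  [on edge]
    (6,8)@(13, 17): e=[16,0,0] → █  [on edge]
    (7,9)@(15, 19): e=[-16,0,32] → ·  [on edge]
    (6,10)@(13, 21): e=[0,-4,20] → ·  [on edge]
    (8,10)@(17, 21): e=[-48,0,64] → ·  [on edge]
    (9,11)@(19, 23): e=[-80,0,96] → ·  [on edge]
  covered (2 px):
    · · · · · · · · · · ·
    · · · · · · · · · · ·
    · · · · · · · · · · ·
    · · · · · · · · · · ·
    · · · · · · · · · · ·
    · · · · · · · · · · ·
    · · · · · · · █ · · ·
    · · · · · · · · · · ·
    · · · · · · █ · · · ·
    · · · · · · · · · · ·
    · · · · · · · · · · ·
    · · · · · · · · · · ·
T1:
  2·area = 54
  edge (5, 2)→(20, 16): d=(15,14) right/bottom  bias=-1
  edge (20, 16)→(14, 14): d=(-6,-2) top-left  bias=+0
  edge (14, 14)→(5, 2): d=(-9,-12) top-left  bias=+0
    (4,3)@(9, 7): e=[19,32,3] → █
    (5,3)@(11, 7): e=[-9,36,27] → ·
    (4,4)@(9, 9): e=[49,20,-15] → ·
    (5,4)@(11, 9): e=[21,24,9] → █
    (6,4)@(13, 9): e=[-7,28,33] → ·
    (2,5)@(5, 11): e=[135,0,-81] → ·  [on edge]
    (5,5)@(11, 11): e=[51,12,-9] → ·
    (6,5)@(13, 11): e=[23,16,15] → █
    (7,5)@(15, 11): e=[-5,20,39] → ·
    (5,6)@(11, 13): e=[81,0,-27] → ·  [on edge]
    (6,6)@(13, 13): e=[53,4,-3] → ·
    (7,6)@(15, 13): e=[25,8,21] → █
    (8,7)@(17, 15): e=[27,0,27] → █  [on edge]
  covered (5 px):
    · · · · · · · · · · ·
    · · · · · · · · · · ·
    · · · · · · · · · · ·
    · · · · █ · · · · · ·
    · · · · · █ · · · · ·
    · · · · · · █ · · · ·
    · · · · · · · █ · · ·
    · · · · · · · · █ · ·
    · · · · · · · · · · ·
    · · · · · · · · · · ·
    · · · · · · · · · · ·
    · · · · · · · · · · ·

Result: "outside"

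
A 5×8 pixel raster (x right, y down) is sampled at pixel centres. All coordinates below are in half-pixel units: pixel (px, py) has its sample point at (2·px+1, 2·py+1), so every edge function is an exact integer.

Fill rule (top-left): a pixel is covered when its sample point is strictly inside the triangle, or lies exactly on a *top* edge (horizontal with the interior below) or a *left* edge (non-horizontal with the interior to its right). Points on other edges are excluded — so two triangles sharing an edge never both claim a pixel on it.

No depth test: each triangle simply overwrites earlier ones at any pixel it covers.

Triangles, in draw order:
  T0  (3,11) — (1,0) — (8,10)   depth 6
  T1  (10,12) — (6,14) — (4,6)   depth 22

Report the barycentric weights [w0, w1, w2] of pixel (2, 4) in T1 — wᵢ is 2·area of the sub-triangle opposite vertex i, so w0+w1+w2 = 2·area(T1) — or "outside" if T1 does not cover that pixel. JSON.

T0:
  2·area = 57
  edge (3, 11)→(1, 0): d=(-2,-11) top-left  bias=+0
  edge (1, 0)→(8, 10): d=(7,10) right/bottom  bias=-1
  edge (8, 10)→(3, 11): d=(-5,1) right/bottom  bias=-1
    (1,1)@(3, 3): e=[16,1,40] → #
    (2,1)@(5, 3): e=[38,-19,38] → ·
    (1,2)@(3, 5): e=[12,15,30] → #
    (2,2)@(5, 5): e=[34,-5,28] → ·
    (1,3)@(3, 7): e=[8,29,20] → #
    (2,3)@(5, 7): e=[30,9,18] → #
    (3,3)@(7, 7): e=[52,-11,16] → ·
    (1,4)@(3, 9): e=[4,43,10] → #
    (3,4)@(7, 9): e=[48,3,6] → #
    (4,4)@(9, 9): e=[70,-17,4] → ·
    (1,5)@(3, 11): e=[0,57,0] → ·  [on edge]
    (2,5)@(5, 11): e=[22,37,-2] → ·
  covered (7 px):
    · · · · ·
    · # · · ·
    · # · · ·
    · # # · ·
    · # # # ·
    · · · · ·
    · · · · ·
    · · · · ·
T1:
  2·area = 36
  edge (10, 12)→(6, 14): d=(-4,2) right/bottom  bias=-1
  edge (6, 14)→(4, 6): d=(-2,-8) top-left  bias=+0
  edge (4, 6)→(10, 12): d=(6,6) right/bottom  bias=-1
    (0,1)@(1, 3): e=[54,-18,0] → ·  [on edge]
    (1,2)@(3, 5): e=[42,-6,0] → ·  [on edge]
    (2,3)@(5, 7): e=[30,6,0] → ·  [on edge]
    (2,4)@(5, 9): e=[22,2,12] → #
    (3,4)@(7, 9): e=[18,18,0] → ·  [on edge]
    (2,5)@(5, 11): e=[14,-2,24] → ·
    (3,5)@(7, 11): e=[10,14,12] → #
    (4,5)@(9, 11): e=[6,30,0] → ·  [on edge]
    (3,6)@(7, 13): e=[2,10,24] → #
    (4,6)@(9, 13): e=[-2,26,12] → ·
    (3,7)@(7, 15): e=[-6,6,36] → ·
  covered (3 px):
    · · · · ·
    · · · · ·
    · · · · ·
    · · · · ·
    · · # · ·
    · · · # ·
    · · · # ·
    · · · · ·

Result: [2,12,22]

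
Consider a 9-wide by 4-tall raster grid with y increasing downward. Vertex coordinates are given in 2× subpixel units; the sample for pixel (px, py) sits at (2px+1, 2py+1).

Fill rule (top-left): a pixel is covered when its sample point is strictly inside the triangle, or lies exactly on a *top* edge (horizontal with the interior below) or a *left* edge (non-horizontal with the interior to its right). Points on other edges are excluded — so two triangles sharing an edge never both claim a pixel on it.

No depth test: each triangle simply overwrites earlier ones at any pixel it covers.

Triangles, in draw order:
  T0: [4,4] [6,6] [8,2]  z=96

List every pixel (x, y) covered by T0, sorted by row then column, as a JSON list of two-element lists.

T0:
  2·area = 12  (B↔C swapped to make it positive)
  edge (4, 4)→(8, 2): d=(4,-2) top-left  bias=+0
  edge (8, 2)→(6, 6): d=(-2,4) right/bottom  bias=-1
  edge (6, 6)→(4, 4): d=(-2,-2) top-left  bias=+0
    (0,0)@(1, 1): e=[-18,30,0] → ·  [on edge]
    (1,1)@(3, 3): e=[-6,18,0] → ·  [on edge]
    (3,1)@(7, 3): e=[2,2,8] → #
    (4,1)@(9, 3): e=[6,-6,12] → ·
    (2,2)@(5, 5): e=[6,6,0] → #  [on edge]
    (3,2)@(7, 5): e=[10,-2,4] → ·
    (2,3)@(5, 7): e=[14,2,-4] → ·
    (3,3)@(7, 7): e=[18,-6,0] → ·  [on edge]
  covered (2 px):
    · · · · · · · · ·
    · · · # · · · · ·
    · · # · · · · · ·
    · · · · · · · · ·

Result: [[3,1],[2,2]]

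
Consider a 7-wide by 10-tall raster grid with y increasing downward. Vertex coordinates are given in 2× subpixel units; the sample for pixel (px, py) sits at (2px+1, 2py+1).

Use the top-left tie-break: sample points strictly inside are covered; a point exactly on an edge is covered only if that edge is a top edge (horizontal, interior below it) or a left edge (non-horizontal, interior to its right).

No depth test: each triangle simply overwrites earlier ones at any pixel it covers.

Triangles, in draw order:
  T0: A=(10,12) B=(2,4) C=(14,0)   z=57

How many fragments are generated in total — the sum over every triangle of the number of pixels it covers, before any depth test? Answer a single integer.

T0:
  2·area = 128
  edge (10, 12)→(2, 4): d=(-8,-8) top-left  bias=+0
  edge (2, 4)→(14, 0): d=(12,-4) top-left  bias=+0
  edge (14, 0)→(10, 12): d=(-4,12) right/bottom  bias=-1
    (5,0)@(11, 1): e=[96,0,32] → #  [on edge]
    (6,0)@(13, 1): e=[112,8,8] → #
    (0,1)@(1, 3): e=[0,-16,144] → ·  [on edge]
    (2,1)@(5, 3): e=[32,0,96] → #  [on edge]
    (3,1)@(7, 3): e=[48,8,72] → #
    (4,1)@(9, 3): e=[64,16,48] → #
    (6,1)@(13, 3): e=[96,32,0] → ·  [on edge]
    (1,2)@(3, 5): e=[0,16,112] → #  [on edge]
    (6,2)@(13, 5): e=[80,56,-8] → ·
    (1,3)@(3, 7): e=[-16,40,104] → ·
    (2,3)@(5, 7): e=[0,48,80] → #  [on edge]
    (6,3)@(13, 7): e=[64,80,-16] → ·
    (3,4)@(7, 9): e=[0,80,48] → #  [on edge]
    (5,4)@(11, 9): e=[32,96,0] → ·  [on edge]
    (4,5)@(9, 11): e=[0,112,16] → #  [on edge]
    (5,6)@(11, 13): e=[0,144,-16] → ·  [on edge]
    (4,7)@(9, 15): e=[-32,160,0] → ·  [on edge]
    (6,7)@(13, 15): e=[0,176,-48] → ·  [on edge]
  covered (18 px):
    · · · · · # #
    · · # # # # ·
    · # # # # # ·
    · · # # # # ·
    · · · # # · ·
    · · · · # · ·
    · · · · · · ·
    · · · · · · ·
    · · · · · · ·
    · · · · · · ·

Answer: 18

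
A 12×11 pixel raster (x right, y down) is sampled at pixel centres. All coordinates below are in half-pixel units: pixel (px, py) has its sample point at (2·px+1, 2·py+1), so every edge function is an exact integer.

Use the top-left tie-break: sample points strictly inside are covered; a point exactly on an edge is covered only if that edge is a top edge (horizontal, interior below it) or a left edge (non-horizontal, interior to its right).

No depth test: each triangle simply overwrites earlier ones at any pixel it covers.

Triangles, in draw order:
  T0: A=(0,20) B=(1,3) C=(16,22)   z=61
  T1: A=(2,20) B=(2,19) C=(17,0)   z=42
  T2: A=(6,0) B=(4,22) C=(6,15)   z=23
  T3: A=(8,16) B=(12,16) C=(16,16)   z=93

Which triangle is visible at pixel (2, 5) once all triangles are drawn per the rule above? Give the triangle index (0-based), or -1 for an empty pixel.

T0:
  2·area = 274
  edge (0, 20)→(1, 3): d=(1,-17) top-left  bias=+0
  edge (1, 3)→(16, 22): d=(15,19) right/bottom  bias=-1
  edge (16, 22)→(0, 20): d=(-16,-2) top-left  bias=+0
    (0,1)@(1, 3): e=[0,0,274] → ·  [on edge]
    (0,2)@(1, 5): e=[2,30,242] → #
    (1,2)@(3, 5): e=[36,-8,246] → ·
    (0,3)@(1, 7): e=[4,60,210] → #
    (1,3)@(3, 7): e=[38,22,214] → #
    (2,3)@(5, 7): e=[72,-16,218] → ·
    (0,4)@(1, 9): e=[6,90,178] → #
    (2,4)@(5, 9): e=[74,14,186] → #
    (3,4)@(7, 9): e=[108,-24,190] → ·
    (0,5)@(1, 11): e=[8,120,146] → #
    (3,5)@(7, 11): e=[110,6,158] → #
    (4,5)@(9, 11): e=[144,-32,162] → ·
  covered (36 px):
    · · · · · · · · · · · ·
    · · · · · · · · · · · ·
    # · · · · · · · · · · ·
    # # · · · · · · · · · ·
    # # # · · · · · · · · ·
    # # # # · · · · · · · ·
    # # # # · · · · · · · ·
    # # # # # · · · · · · ·
    # # # # # # · · · · · ·
    # # # # # # # · · · · ·
    · · · · # # # # · · · ·
T1:
  2·area = 15
  edge (2, 20)→(2, 19): d=(0,-1) top-left  bias=+0
  edge (2, 19)→(17, 0): d=(15,-19) top-left  bias=+0
  edge (17, 0)→(2, 20): d=(-15,20) right/bottom  bias=-1
    (3,6)@(7, 13): e=[5,5,5] → #
    (4,6)@(9, 13): e=[7,43,-35] → ·
    (3,7)@(7, 15): e=[5,35,-25] → ·
  covered (1 px):
    · · · · · · · · · · · ·
    · · · · · · · · · · · ·
    · · · · · · · · · · · ·
    · · · · · · · · · · · ·
    · · · · · · · · · · · ·
    · · · · · · · · · · · ·
    · · · # · · · · · · · ·
    · · · · · · · · · · · ·
    · · · · · · · · · · · ·
    · · · · · · · · · · · ·
    · · · · · · · · · · · ·
T2:
  2·area = 30  (B↔C swapped to make it positive)
  edge (6, 0)→(6, 15): d=(0,15) right/bottom  bias=-1
  edge (6, 15)→(4, 22): d=(-2,7) right/bottom  bias=-1
  edge (4, 22)→(6, 0): d=(2,-22) top-left  bias=+0
    (2,5)@(5, 11): e=[15,15,0] → #  [on edge]
    (3,5)@(7, 11): e=[-15,1,44] → ·
    (2,6)@(5, 13): e=[15,11,4] → #
    (3,6)@(7, 13): e=[-15,-3,48] → ·
    (2,7)@(5, 15): e=[15,7,8] → #
    (3,7)@(7, 15): e=[-15,-7,52] → ·
    (2,8)@(5, 17): e=[15,3,12] → #
    (3,8)@(7, 17): e=[-15,-11,56] → ·
    (2,9)@(5, 19): e=[15,-1,16] → ·
  covered (4 px):
    · · · · · · · · · · · ·
    · · · · · · · · · · · ·
    · · · · · · · · · · · ·
    · · · · · · · · · · · ·
    · · · · · · · · · · · ·
    · · # · · · · · · · · ·
    · · # · · · · · · · · ·
    · · # · · · · · · · · ·
    · · # · · · · · · · · ·
    · · · · · · · · · · · ·
    · · · · · · · · · · · ·
T3:
  degenerate (2·area = 0) — covers nothing

Z-buffer (winner per pixel, '.' = empty):
  . . . . . . . . . . . .
  . . . . . . . . . . . .
  0 . . . . . . . . . . .
  0 0 . . . . . . . . . .
  0 0 0 . . . . . . . . .
  0 0 2 0 . . . . . . . .
  0 0 2 1 . . . . . . . .
  0 0 2 0 0 . . . . . . .
  0 0 2 0 0 0 . . . . . .
  0 0 0 0 0 0 0 . . . . .
  . . . . 0 0 0 0 . . . .

Result: 2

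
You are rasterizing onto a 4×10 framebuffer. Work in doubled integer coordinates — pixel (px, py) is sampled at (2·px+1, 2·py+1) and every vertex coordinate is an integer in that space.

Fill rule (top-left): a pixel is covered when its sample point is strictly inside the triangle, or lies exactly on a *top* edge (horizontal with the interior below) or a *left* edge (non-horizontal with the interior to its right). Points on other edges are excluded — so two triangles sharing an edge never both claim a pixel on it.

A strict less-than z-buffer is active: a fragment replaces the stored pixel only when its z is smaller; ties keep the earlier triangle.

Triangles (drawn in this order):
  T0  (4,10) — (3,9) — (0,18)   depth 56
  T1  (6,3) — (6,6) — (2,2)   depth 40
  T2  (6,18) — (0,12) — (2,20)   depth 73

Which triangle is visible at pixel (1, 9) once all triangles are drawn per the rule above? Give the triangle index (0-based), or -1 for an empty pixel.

T0:
  2·area = 12  (B↔C swapped to make it positive)
  edge (4, 10)→(0, 18): d=(-4,8) right/bottom  bias=-1
  edge (0, 18)→(3, 9): d=(3,-9) top-left  bias=+0
  edge (3, 9)→(4, 10): d=(1,1) right/bottom  bias=-1
    (2,1)@(5, 3): e=[20,0,-8] → ·  [on edge]
    (0,3)@(1, 7): e=[36,-24,0] → ·  [on edge]
    (1,4)@(3, 9): e=[12,0,0] → ·  [on edge]
    (1,5)@(3, 11): e=[4,6,2] → █
    (2,5)@(5, 11): e=[-12,24,0] → ·  [on edge]
    (1,6)@(3, 13): e=[-4,12,4] → ·
    (3,6)@(7, 13): e=[-36,48,0] → ·  [on edge]
    (0,7)@(1, 15): e=[4,0,8] → █  [on edge]
    (1,7)@(3, 15): e=[-12,18,6] → ·
    (0,8)@(1, 17): e=[-4,6,10] → ·
  covered (2 px):
    · · · ·
    · · · ·
    · · · ·
    · · · ·
    · · · ·
    · █ · ·
    · · · ·
    █ · · ·
    · · · ·
    · · · ·
T1:
  2·area = 12
  edge (6, 3)→(6, 6): d=(0,3) right/bottom  bias=-1
  edge (6, 6)→(2, 2): d=(-4,-4) top-left  bias=+0
  edge (2, 2)→(6, 3): d=(4,1) right/bottom  bias=-1
    (0,0)@(1, 1): e=[15,0,-3] → ·  [on edge]
    (1,1)@(3, 3): e=[9,0,3] → █  [on edge]
    (2,1)@(5, 3): e=[3,8,1] → █
    (3,1)@(7, 3): e=[-3,16,-1] → ·
    (1,2)@(3, 5): e=[9,-8,11] → ·
    (2,2)@(5, 5): e=[3,0,9] → █  [on edge]
    (3,2)@(7, 5): e=[-3,8,7] → ·
    (2,3)@(5, 7): e=[3,-8,17] → ·
    (3,3)@(7, 7): e=[-3,0,15] → ·  [on edge]
  covered (3 px):
    · · · ·
    · █ █ ·
    · · █ ·
    · · · ·
    · · · ·
    · · · ·
    · · · ·
    · · · ·
    · · · ·
    · · · ·
T2:
  2·area = 36  (B↔C swapped to make it positive)
  edge (6, 18)→(2, 20): d=(-4,2) right/bottom  bias=-1
  edge (2, 20)→(0, 12): d=(-2,-8) top-left  bias=+0
  edge (0, 12)→(6, 18): d=(6,6) right/bottom  bias=-1
    (0,6)@(1, 13): e=[30,6,0] → ·  [on edge]
    (0,7)@(1, 15): e=[22,2,12] → █
    (1,7)@(3, 15): e=[18,18,0] → ·  [on edge]
    (0,8)@(1, 17): e=[14,-2,24] → ·
    (1,8)@(3, 17): e=[10,14,12] → █
    (2,8)@(5, 17): e=[6,30,0] → ·  [on edge]
    (1,9)@(3, 19): e=[2,10,24] → █
    (2,9)@(5, 19): e=[-2,26,12] → ·
    (3,9)@(7, 19): e=[-6,42,0] → ·  [on edge]
  covered (3 px):
    · · · ·
    · · · ·
    · · · ·
    · · · ·
    · · · ·
    · · · ·
    · · · ·
    █ · · ·
    · █ · ·
    · █ · ·

Z-buffer (winner per pixel, '.' = empty):
  . . . .
  . 1 1 .
  . . 1 .
  . . . .
  . . . .
  . 0 . .
  . . . .
  0 . . .
  . 2 . .
  . 2 . .

Answer: 2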